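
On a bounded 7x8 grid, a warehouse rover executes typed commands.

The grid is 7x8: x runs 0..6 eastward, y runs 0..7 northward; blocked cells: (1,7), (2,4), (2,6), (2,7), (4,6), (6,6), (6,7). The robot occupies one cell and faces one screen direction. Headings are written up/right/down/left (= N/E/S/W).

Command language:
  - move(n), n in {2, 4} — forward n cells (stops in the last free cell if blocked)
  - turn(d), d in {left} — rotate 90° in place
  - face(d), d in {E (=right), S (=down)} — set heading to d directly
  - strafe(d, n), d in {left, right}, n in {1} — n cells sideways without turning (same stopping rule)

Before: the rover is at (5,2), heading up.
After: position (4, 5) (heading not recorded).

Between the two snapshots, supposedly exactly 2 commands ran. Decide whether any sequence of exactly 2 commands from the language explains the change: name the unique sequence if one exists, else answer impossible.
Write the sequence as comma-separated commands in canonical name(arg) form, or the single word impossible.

strafe(left, 1), move(4)

key: running move(4) before strafe(left, 1) would end elsewhere — order is forced
from: at (5,2), heading up
step 1 (strafe(left, 1)): at (4,2), heading up
step 2 (move(4)): at (4,5), heading up
all 49 alternatives checked — unique.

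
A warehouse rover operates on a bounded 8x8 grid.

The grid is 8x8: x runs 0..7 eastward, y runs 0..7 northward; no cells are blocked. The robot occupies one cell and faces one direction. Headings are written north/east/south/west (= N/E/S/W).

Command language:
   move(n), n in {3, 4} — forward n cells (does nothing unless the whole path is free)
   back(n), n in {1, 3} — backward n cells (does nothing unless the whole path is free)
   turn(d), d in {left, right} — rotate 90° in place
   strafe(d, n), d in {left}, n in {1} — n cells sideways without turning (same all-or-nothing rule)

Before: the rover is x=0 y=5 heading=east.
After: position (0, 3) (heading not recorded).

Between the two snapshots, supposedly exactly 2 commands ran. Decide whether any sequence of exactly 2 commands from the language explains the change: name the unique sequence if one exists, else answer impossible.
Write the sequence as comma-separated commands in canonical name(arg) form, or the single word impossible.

no 2-step route produces this change.

impossible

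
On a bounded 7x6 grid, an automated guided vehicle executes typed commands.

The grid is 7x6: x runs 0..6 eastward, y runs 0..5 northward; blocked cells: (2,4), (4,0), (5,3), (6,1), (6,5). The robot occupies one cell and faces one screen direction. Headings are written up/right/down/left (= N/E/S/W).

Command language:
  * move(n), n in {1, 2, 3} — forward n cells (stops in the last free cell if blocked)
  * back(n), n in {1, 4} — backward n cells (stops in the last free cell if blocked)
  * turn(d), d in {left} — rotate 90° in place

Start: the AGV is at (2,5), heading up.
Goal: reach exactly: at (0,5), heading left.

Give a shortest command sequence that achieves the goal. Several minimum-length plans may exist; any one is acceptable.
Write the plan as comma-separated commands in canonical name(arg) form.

turn(left), move(3)

from: at (2,5), heading up
t=1 turn(left) ⇒ at (2,5), heading left
t=2 move(3) ⇒ at (0,5), heading left
nothing shorter than 2 reaches the goal.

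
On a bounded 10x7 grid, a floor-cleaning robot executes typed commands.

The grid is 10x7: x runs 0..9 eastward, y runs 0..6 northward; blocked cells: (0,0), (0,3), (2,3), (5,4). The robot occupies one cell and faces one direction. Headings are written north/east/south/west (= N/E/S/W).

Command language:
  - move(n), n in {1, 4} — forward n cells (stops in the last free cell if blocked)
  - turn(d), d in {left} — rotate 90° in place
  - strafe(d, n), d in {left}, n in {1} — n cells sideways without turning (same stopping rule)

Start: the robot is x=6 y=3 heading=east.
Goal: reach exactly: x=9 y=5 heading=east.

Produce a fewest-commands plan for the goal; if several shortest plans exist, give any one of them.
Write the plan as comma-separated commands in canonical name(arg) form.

move(4), strafe(left, 1), strafe(left, 1)

t0: x=6 y=3 heading=east
step 1 (move(4)): x=9 y=3 heading=east
step 2 (strafe(left, 1)): x=9 y=4 heading=east
step 3 (strafe(left, 1)): x=9 y=5 heading=east
shorter routes all fall short; 3 is best.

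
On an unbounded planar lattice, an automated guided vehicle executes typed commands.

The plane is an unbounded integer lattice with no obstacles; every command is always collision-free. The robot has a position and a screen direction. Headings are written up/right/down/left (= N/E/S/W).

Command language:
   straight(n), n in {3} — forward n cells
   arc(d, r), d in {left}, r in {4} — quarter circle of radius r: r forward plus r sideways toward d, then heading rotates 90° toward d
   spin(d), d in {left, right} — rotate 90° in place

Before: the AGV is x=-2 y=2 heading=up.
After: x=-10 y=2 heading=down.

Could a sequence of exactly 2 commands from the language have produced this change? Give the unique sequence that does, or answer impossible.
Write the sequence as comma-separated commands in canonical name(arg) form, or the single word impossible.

arc(left, 4), arc(left, 4)

key: cell and facing (now S) both changed — the 2 commands mix motion and turning
from: x=-2 y=2 heading=up
step 1 (arc(left, 4)): x=-6 y=6 heading=left
step 2 (arc(left, 4)): x=-10 y=2 heading=down
no rival 2-sequence matches.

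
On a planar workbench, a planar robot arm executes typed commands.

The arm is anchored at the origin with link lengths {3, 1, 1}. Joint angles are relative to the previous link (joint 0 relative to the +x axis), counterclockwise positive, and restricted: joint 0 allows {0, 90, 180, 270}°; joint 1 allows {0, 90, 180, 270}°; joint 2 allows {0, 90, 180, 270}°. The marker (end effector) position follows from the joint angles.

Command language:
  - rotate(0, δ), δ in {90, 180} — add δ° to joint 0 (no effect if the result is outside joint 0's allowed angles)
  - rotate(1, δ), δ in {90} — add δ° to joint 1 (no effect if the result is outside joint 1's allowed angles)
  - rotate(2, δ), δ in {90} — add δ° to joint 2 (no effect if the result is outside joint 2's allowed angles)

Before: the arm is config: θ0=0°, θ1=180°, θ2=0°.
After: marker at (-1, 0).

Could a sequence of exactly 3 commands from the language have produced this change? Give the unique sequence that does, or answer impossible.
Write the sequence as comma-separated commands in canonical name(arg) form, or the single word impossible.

rotate(0, 180), rotate(0, 180), rotate(0, 180)

from: config: θ0=0°, θ1=180°, θ2=0°
[1] after rotate(0, 180): config: θ0=180°, θ1=180°, θ2=0°
[2] after rotate(0, 180): config: θ0=0°, θ1=180°, θ2=0°
[3] after rotate(0, 180): config: θ0=180°, θ1=180°, θ2=0°
no other 3-command option fits: unique.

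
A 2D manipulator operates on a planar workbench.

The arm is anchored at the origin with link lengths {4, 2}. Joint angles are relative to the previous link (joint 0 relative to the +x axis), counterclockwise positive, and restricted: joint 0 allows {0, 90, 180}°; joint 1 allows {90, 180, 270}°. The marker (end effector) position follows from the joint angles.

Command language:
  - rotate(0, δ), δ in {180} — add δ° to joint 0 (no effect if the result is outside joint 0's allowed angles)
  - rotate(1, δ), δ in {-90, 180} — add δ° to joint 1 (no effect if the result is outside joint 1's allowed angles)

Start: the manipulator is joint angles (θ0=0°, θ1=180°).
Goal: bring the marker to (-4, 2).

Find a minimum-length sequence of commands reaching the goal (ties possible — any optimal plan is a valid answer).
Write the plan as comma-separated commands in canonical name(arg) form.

rotate(1, -90), rotate(1, 180), rotate(0, 180)

begin: joint angles (θ0=0°, θ1=180°)
step 1 (rotate(1, -90)): joint angles (θ0=0°, θ1=90°)
step 2 (rotate(1, 180)): joint angles (θ0=0°, θ1=270°)
step 3 (rotate(0, 180)): joint angles (θ0=180°, θ1=270°)
no 2-step plan works, so 3 is optimal.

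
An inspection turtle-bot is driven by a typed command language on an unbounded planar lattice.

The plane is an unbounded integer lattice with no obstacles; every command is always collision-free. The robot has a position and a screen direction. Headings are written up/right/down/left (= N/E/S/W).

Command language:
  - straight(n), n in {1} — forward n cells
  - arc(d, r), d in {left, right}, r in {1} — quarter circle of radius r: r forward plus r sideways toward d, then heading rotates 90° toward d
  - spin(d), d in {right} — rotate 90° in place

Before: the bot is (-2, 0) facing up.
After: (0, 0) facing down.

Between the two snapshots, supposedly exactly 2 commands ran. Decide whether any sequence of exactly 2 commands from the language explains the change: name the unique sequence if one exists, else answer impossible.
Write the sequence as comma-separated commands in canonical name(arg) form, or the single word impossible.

arc(right, 1), arc(right, 1)

key: position moved to (0,0) AND the heading swung to S — translation plus rotation needed
start: (-2, 0) facing up
1. arc(right, 1) → (-1, 1) facing right
2. arc(right, 1) → (0, 0) facing down
uniquely the one of 16 2-step routes that fits.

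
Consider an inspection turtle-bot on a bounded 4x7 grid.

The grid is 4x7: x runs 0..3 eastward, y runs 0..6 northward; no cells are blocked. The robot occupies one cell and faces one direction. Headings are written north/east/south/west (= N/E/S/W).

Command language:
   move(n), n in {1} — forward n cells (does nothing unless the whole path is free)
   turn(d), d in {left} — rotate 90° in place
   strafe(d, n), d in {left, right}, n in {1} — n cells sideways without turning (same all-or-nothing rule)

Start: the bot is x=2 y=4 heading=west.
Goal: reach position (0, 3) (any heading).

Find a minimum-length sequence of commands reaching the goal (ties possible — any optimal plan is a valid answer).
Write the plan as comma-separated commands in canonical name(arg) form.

strafe(left, 1), move(1), move(1)

begin: x=2 y=4 heading=west
[1] after strafe(left, 1): x=2 y=3 heading=west
[2] after move(1): x=1 y=3 heading=west
[3] after move(1): x=0 y=3 heading=west
shorter routes all fall short; 3 is best.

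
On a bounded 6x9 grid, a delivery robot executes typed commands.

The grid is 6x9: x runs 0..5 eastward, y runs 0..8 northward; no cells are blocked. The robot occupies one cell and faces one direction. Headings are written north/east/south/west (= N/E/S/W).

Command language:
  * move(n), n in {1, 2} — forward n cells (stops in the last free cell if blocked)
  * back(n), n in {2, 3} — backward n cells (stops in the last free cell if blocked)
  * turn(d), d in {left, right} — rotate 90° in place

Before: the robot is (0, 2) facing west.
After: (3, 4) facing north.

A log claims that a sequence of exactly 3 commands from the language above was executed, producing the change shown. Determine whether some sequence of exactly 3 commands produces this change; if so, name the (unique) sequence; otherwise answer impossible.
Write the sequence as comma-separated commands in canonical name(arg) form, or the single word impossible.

key: cell and facing (now N) both changed — the 3 commands mix motion and turning
begin: (0, 2) facing west
step 1 (back(3)): (3, 2) facing west
step 2 (turn(right)): (3, 2) facing north
step 3 (move(2)): (3, 4) facing north
no rival 3-sequence matches.

back(3), turn(right), move(2)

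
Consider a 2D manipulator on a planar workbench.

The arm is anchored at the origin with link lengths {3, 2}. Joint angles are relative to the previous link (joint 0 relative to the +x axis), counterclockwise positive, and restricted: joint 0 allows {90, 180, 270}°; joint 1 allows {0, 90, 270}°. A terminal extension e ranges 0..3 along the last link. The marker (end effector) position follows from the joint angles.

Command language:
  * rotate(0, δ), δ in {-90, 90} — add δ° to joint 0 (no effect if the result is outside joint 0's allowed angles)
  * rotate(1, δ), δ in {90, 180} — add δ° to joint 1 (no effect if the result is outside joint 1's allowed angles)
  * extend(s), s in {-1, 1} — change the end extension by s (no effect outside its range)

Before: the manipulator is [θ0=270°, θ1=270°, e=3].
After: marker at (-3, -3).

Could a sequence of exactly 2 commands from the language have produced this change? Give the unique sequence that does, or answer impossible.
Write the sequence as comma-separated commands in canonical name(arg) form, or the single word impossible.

extend(-1), extend(-1)

start: [θ0=270°, θ1=270°, e=3]
t=1 extend(-1) ⇒ [θ0=270°, θ1=270°, e=2]
t=2 extend(-1) ⇒ [θ0=270°, θ1=270°, e=1]
uniquely the one of 36 2-step routes that fits.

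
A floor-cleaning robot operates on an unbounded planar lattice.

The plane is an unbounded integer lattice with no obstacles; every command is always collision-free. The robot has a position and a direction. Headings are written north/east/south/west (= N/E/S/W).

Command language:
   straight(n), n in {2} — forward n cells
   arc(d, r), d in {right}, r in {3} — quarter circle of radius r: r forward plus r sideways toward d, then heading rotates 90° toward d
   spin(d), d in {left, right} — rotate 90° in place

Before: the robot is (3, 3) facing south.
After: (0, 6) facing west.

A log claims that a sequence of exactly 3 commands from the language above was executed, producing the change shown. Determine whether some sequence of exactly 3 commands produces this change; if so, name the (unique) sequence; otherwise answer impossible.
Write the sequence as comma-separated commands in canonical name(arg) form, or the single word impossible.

key: position moved to (0,6) AND the heading swung to W — translation plus rotation needed
start: (3, 3) facing south
step 1 (spin(right)): (3, 3) facing west
step 2 (arc(right, 3)): (0, 6) facing north
step 3 (spin(left)): (0, 6) facing west
all 64 alternatives checked — unique.

spin(right), arc(right, 3), spin(left)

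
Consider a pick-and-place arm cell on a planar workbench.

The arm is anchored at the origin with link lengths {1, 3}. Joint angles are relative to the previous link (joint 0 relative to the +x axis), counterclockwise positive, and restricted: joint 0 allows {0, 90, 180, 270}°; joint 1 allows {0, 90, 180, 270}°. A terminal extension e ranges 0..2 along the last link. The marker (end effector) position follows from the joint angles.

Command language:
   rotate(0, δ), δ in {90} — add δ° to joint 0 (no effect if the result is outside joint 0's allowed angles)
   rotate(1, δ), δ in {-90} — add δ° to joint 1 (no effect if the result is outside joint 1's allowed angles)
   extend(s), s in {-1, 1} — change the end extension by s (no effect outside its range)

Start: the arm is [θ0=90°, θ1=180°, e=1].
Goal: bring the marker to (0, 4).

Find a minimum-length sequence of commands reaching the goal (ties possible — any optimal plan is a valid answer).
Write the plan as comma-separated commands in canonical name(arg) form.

initial: [θ0=90°, θ1=180°, e=1]
step 1 (extend(-1)): [θ0=90°, θ1=180°, e=0]
step 2 (rotate(1, -90)): [θ0=90°, θ1=90°, e=0]
step 3 (rotate(1, -90)): [θ0=90°, θ1=0°, e=0]
minimal: 3 command(s), checked below 3.

extend(-1), rotate(1, -90), rotate(1, -90)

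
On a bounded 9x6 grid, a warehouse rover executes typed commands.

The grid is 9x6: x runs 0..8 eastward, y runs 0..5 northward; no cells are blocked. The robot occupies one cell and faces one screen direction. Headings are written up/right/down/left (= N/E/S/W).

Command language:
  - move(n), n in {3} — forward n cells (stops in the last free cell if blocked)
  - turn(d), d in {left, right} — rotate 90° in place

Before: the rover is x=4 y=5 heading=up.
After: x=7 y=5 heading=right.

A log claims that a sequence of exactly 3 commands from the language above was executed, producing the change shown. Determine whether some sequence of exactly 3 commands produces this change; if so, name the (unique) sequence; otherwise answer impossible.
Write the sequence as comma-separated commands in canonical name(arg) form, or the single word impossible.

key: the first move(3) runs into the grid edge before its full distance
begin: x=4 y=5 heading=up
step 1 (move(3)): x=4 y=5 heading=up
step 2 (turn(right)): x=4 y=5 heading=right
step 3 (move(3)): x=7 y=5 heading=right
uniquely the one of 27 3-step routes that fits.

move(3), turn(right), move(3)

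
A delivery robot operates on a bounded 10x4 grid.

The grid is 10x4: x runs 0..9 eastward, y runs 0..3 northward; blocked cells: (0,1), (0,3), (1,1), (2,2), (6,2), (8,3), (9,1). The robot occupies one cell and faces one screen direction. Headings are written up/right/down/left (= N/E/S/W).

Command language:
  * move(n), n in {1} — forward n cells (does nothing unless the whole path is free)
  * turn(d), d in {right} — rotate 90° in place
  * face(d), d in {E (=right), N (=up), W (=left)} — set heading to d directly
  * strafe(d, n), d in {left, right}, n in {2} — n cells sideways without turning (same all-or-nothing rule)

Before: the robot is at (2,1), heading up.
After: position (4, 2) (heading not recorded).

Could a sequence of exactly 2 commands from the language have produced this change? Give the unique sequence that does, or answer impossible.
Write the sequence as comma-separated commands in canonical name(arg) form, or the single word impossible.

strafe(right, 2), move(1)

key: running move(1) before strafe(right, 2) would end elsewhere — order is forced
t0: at (2,1), heading up
step 1 (strafe(right, 2)): at (4,1), heading up
step 2 (move(1)): at (4,2), heading up
all 49 alternatives checked — unique.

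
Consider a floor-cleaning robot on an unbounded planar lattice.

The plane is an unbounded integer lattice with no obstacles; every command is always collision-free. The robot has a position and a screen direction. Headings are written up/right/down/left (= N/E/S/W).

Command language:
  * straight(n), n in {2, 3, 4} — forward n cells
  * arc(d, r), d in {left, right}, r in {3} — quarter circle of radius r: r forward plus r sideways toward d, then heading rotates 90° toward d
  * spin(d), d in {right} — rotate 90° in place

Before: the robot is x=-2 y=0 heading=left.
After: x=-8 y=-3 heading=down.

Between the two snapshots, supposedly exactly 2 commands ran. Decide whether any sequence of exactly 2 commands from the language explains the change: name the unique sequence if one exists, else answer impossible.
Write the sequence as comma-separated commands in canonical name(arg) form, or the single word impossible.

straight(3), arc(left, 3)

key: order matters: swapping straight(3) and arc(left, 3) lands elsewhere
start: x=-2 y=0 heading=left
[1] after straight(3): x=-5 y=0 heading=left
[2] after arc(left, 3): x=-8 y=-3 heading=down
no rival 2-sequence matches.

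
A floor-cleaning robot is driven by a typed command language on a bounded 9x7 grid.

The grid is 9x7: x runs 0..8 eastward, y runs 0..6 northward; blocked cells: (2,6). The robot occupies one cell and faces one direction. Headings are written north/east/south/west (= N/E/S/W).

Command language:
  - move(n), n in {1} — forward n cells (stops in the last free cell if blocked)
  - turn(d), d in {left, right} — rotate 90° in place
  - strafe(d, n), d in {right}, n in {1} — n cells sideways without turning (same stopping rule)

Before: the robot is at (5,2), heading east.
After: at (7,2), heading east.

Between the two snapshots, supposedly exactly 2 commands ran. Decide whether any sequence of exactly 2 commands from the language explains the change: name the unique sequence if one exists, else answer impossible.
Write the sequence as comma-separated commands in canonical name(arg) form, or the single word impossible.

move(1), move(1)

key: heading stays E — no command in the sequence turns
t0: at (5,2), heading east
1. move(1) → at (6,2), heading east
2. move(1) → at (7,2), heading east
all 16 alternatives checked — unique.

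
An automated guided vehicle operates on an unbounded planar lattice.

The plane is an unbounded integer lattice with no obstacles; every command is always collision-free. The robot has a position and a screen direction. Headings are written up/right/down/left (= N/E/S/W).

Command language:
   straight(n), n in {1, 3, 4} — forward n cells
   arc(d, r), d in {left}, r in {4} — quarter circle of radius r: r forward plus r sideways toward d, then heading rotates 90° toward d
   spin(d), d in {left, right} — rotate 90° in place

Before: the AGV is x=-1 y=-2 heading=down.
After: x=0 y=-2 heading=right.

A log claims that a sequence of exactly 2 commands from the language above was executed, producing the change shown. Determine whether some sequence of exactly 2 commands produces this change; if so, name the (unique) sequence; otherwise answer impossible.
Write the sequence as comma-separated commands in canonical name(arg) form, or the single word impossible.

key: position moved to (0,-2) AND the heading swung to E — translation plus rotation needed
initial: x=-1 y=-2 heading=down
step 1 (spin(left)): x=-1 y=-2 heading=right
step 2 (straight(1)): x=0 y=-2 heading=right
no other 2-command option fits: unique.

spin(left), straight(1)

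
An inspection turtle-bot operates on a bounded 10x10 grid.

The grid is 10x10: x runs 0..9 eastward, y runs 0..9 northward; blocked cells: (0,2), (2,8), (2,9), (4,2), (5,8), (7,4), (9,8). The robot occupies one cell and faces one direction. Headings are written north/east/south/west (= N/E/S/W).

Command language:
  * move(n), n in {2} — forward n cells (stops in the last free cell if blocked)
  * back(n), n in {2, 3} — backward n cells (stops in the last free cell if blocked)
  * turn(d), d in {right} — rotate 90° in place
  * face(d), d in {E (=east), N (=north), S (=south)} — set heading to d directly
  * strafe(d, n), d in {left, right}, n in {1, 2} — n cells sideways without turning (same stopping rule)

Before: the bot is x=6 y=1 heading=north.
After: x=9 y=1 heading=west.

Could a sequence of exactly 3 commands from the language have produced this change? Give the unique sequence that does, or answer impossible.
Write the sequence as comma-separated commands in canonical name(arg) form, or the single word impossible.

face(S), turn(right), back(3)

key: cell and facing (now W) both changed — the 3 commands mix motion and turning
from: x=6 y=1 heading=north
1. face(S) → x=6 y=1 heading=south
2. turn(right) → x=6 y=1 heading=west
3. back(3) → x=9 y=1 heading=west
no other 3-command option fits: unique.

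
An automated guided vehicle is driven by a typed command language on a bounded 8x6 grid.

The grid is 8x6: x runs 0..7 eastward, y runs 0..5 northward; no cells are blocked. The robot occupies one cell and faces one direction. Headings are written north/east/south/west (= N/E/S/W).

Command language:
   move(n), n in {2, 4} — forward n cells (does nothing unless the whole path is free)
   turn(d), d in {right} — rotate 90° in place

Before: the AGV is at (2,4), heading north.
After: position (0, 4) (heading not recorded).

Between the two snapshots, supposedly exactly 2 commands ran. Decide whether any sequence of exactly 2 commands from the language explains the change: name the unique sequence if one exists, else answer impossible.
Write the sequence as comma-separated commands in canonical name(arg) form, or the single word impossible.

checked all 2-command options: none fits.

impossible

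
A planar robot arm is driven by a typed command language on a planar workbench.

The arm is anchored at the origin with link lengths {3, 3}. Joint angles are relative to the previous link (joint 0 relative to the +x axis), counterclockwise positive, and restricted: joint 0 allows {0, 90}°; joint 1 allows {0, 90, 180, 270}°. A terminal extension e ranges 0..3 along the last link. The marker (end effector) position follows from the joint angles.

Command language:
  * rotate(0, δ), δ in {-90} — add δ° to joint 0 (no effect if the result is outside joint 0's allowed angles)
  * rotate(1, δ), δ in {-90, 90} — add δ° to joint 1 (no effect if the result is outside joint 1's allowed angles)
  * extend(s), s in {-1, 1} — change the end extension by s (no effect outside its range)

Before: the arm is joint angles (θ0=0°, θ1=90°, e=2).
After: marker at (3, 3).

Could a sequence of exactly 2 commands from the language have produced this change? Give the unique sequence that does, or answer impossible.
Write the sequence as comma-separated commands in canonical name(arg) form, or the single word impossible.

extend(-1), extend(-1)

start: joint angles (θ0=0°, θ1=90°, e=2)
t=1 extend(-1) ⇒ joint angles (θ0=0°, θ1=90°, e=1)
t=2 extend(-1) ⇒ joint angles (θ0=0°, θ1=90°, e=0)
no other 2-command option fits: unique.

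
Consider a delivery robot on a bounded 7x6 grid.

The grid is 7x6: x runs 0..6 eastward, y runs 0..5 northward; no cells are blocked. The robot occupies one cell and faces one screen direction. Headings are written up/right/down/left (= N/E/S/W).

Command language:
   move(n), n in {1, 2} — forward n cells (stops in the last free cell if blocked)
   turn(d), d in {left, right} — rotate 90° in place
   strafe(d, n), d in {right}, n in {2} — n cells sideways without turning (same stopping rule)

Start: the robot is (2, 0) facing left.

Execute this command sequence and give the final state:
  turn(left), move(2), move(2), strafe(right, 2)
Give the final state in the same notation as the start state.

initial: (2, 0) facing left
t=1 turn(left) ⇒ (2, 0) facing down
t=2 move(2) ⇒ (2, 0) facing down
t=3 move(2) ⇒ (2, 0) facing down
t=4 strafe(right, 2) ⇒ (0, 0) facing down

(0, 0) facing down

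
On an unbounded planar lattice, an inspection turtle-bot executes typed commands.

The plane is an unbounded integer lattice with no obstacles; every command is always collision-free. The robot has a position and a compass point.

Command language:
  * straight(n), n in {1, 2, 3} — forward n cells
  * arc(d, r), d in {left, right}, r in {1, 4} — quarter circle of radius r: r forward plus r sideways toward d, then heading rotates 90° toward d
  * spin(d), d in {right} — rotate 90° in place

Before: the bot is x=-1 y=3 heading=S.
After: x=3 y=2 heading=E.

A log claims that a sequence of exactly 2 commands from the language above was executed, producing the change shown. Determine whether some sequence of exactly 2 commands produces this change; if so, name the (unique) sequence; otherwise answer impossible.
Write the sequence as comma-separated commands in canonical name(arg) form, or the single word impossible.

arc(left, 1), straight(3)

key: cell and facing (now E) both changed — the 2 commands mix motion and turning
from: x=-1 y=3 heading=S
[1] after arc(left, 1): x=0 y=2 heading=E
[2] after straight(3): x=3 y=2 heading=E
no rival 2-sequence matches.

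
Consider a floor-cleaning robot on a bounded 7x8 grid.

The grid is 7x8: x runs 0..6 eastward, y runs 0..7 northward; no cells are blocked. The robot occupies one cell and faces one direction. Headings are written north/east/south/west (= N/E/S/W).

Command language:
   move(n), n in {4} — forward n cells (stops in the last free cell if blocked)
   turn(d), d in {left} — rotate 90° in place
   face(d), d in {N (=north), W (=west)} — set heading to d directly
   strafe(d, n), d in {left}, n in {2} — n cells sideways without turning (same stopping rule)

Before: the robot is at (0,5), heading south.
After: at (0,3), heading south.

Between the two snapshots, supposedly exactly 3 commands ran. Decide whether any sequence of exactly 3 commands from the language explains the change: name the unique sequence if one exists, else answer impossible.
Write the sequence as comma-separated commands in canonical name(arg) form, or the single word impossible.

key: running turn(left) before face(W) would end elsewhere — order is forced
initial: at (0,5), heading south
step 1 (face(W)): at (0,5), heading west
step 2 (strafe(left, 2)): at (0,3), heading west
step 3 (turn(left)): at (0,3), heading south
no other 3-command option fits: unique.

face(W), strafe(left, 2), turn(left)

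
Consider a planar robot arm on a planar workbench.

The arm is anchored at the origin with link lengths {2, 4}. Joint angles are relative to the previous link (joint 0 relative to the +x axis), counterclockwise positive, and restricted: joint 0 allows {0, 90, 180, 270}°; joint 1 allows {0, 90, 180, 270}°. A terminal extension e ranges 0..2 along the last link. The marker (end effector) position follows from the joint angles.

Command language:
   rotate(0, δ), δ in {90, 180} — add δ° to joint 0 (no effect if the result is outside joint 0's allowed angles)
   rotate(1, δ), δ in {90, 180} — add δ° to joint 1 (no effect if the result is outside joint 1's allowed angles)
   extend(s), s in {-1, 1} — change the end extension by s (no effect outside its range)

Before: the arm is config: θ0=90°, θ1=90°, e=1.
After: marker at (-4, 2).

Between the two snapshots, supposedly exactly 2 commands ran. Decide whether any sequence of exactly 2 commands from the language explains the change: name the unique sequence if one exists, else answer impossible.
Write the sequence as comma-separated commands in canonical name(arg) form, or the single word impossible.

t0: config: θ0=90°, θ1=90°, e=1
step 1 (extend(-1)): config: θ0=90°, θ1=90°, e=0
step 2 (extend(-1)): config: θ0=90°, θ1=90°, e=0
all 36 alternatives checked — unique.

extend(-1), extend(-1)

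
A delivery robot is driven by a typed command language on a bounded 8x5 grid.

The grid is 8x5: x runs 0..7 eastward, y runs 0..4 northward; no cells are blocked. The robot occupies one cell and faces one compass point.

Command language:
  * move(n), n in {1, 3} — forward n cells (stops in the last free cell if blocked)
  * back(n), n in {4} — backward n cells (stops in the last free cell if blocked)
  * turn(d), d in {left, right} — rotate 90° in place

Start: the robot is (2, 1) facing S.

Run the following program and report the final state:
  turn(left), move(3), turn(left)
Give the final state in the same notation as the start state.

(5, 1) facing N

from: (2, 1) facing S
1. turn(left) → (2, 1) facing E
2. move(3) → (5, 1) facing E
3. turn(left) → (5, 1) facing N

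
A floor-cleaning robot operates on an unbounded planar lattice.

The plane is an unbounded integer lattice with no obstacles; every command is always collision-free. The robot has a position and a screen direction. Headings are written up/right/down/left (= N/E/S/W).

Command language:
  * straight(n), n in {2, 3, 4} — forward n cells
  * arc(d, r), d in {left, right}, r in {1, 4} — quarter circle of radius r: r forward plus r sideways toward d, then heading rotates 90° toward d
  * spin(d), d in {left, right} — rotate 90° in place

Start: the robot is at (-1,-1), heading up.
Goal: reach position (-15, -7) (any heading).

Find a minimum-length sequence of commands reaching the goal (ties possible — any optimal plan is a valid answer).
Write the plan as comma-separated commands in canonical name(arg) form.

arc(left, 1), straight(4), arc(left, 4), arc(right, 4), arc(right, 1)

initial: at (-1,-1), heading up
[1] after arc(left, 1): at (-2,0), heading left
[2] after straight(4): at (-6,0), heading left
[3] after arc(left, 4): at (-10,-4), heading down
[4] after arc(right, 4): at (-14,-8), heading left
[5] after arc(right, 1): at (-15,-7), heading up
nothing shorter than 5 reaches the goal.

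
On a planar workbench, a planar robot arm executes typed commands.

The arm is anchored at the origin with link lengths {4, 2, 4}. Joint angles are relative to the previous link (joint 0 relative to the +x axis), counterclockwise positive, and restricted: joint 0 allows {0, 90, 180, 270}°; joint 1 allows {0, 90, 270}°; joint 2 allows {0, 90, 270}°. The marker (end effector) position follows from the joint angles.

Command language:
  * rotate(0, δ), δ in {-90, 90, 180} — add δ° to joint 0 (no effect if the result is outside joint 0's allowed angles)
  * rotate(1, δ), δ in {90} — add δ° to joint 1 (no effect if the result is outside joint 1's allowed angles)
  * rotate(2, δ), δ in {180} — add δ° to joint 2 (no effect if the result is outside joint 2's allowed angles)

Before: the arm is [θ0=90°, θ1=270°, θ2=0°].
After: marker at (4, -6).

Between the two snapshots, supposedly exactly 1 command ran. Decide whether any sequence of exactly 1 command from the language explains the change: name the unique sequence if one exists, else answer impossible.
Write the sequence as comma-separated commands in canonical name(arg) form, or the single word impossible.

t0: [θ0=90°, θ1=270°, θ2=0°]
[1] after rotate(0, -90): [θ0=0°, θ1=270°, θ2=0°]
all 5 alternatives checked — unique.

rotate(0, -90)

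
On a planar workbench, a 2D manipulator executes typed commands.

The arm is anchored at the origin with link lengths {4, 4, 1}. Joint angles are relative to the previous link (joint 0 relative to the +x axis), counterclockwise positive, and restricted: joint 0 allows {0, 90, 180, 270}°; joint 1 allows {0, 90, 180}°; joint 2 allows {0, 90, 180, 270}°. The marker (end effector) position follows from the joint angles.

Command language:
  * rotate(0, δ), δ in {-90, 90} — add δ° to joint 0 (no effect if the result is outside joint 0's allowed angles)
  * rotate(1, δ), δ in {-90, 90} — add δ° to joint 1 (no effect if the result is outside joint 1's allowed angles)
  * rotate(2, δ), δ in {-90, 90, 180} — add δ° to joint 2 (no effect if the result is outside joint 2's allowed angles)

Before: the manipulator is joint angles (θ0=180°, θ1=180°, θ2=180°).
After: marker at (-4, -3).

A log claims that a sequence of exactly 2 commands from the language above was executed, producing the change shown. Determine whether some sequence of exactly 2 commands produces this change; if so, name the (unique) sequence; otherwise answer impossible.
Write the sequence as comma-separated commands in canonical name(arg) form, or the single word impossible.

rotate(1, 90), rotate(1, -90)

key: order matters: swapping rotate(1, 90) and rotate(1, -90) lands elsewhere
start: joint angles (θ0=180°, θ1=180°, θ2=180°)
[1] after rotate(1, 90): joint angles (θ0=180°, θ1=180°, θ2=180°)
[2] after rotate(1, -90): joint angles (θ0=180°, θ1=90°, θ2=180°)
no other 2-command option fits: unique.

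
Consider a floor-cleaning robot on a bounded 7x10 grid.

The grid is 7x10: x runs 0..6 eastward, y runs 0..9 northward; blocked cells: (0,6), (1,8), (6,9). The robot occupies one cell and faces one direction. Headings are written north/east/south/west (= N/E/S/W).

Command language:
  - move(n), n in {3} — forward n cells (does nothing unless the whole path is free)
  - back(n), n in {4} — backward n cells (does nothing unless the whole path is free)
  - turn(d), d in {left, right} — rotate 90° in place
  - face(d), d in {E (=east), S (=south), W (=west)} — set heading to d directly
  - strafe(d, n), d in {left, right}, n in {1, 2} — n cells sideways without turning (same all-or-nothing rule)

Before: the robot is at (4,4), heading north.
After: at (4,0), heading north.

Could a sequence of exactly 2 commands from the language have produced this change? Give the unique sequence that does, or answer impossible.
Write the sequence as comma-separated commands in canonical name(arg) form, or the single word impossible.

back(4), back(4)

key: heading stays N — no command in the sequence turns
from: at (4,4), heading north
t=1 back(4) ⇒ at (4,0), heading north
t=2 back(4) ⇒ at (4,0), heading north
no rival 2-sequence matches.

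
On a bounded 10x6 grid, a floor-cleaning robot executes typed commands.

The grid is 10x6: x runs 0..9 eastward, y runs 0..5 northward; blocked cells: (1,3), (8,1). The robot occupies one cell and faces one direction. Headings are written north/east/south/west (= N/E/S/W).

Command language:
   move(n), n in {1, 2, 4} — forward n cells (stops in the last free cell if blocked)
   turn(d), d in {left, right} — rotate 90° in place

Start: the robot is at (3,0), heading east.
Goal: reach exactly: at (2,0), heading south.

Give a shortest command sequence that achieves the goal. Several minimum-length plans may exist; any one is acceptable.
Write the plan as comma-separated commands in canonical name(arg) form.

turn(right), turn(right), move(1), turn(left)

begin: at (3,0), heading east
step 1 (turn(right)): at (3,0), heading south
step 2 (turn(right)): at (3,0), heading west
step 3 (move(1)): at (2,0), heading west
step 4 (turn(left)): at (2,0), heading south
no 3-step plan works, so 4 is optimal.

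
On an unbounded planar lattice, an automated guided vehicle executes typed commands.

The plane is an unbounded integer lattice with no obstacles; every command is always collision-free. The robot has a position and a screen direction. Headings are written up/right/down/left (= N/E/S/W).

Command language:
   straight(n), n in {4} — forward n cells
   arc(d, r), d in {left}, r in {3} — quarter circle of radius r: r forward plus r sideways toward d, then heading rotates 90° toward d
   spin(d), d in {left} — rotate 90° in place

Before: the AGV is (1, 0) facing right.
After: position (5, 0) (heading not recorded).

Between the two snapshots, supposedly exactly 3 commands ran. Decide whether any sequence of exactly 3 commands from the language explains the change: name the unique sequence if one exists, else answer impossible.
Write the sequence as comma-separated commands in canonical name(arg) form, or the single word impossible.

key: order matters: swapping straight(4) and spin(left) lands elsewhere
from: (1, 0) facing right
step 1 (straight(4)): (5, 0) facing right
step 2 (spin(left)): (5, 0) facing up
step 3 (spin(left)): (5, 0) facing left
all 27 alternatives checked — unique.

straight(4), spin(left), spin(left)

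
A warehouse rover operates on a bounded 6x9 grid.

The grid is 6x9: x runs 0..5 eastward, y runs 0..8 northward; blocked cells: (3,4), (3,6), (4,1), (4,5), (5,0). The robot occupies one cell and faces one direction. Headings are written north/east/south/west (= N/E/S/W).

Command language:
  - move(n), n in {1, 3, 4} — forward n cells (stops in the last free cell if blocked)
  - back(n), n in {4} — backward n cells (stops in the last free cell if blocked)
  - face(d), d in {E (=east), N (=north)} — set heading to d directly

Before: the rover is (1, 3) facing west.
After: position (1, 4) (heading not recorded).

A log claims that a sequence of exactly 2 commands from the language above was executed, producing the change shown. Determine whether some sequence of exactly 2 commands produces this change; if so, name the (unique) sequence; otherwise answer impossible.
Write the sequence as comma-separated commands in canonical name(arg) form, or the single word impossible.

key: running move(1) before face(N) would end elsewhere — order is forced
from: (1, 3) facing west
[1] after face(N): (1, 3) facing north
[2] after move(1): (1, 4) facing north
all 36 alternatives checked — unique.

face(N), move(1)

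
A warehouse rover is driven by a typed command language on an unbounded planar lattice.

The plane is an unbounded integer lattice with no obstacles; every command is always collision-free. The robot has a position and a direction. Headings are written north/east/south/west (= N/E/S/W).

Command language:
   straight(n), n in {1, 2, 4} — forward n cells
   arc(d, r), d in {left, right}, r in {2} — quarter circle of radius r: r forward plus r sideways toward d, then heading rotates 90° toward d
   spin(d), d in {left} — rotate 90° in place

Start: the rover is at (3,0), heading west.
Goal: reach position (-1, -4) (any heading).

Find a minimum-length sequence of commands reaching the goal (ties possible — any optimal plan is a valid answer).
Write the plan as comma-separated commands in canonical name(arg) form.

begin: at (3,0), heading west
step 1 (arc(left, 2)): at (1,-2), heading south
step 2 (arc(right, 2)): at (-1,-4), heading west
shorter routes all fall short; 2 is best.

arc(left, 2), arc(right, 2)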